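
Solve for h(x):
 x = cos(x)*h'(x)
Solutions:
 h(x) = C1 + Integral(x/cos(x), x)


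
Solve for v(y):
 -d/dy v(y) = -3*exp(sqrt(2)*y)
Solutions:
 v(y) = C1 + 3*sqrt(2)*exp(sqrt(2)*y)/2


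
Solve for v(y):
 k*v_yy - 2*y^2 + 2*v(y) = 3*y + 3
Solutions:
 v(y) = C1*exp(-sqrt(2)*y*sqrt(-1/k)) + C2*exp(sqrt(2)*y*sqrt(-1/k)) - k + y^2 + 3*y/2 + 3/2


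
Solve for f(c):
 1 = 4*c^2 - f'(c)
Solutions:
 f(c) = C1 + 4*c^3/3 - c


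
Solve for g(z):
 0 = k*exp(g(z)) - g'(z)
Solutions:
 g(z) = log(-1/(C1 + k*z))


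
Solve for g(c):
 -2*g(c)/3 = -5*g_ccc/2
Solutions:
 g(c) = C3*exp(30^(2/3)*c/15) + (C1*sin(10^(2/3)*3^(1/6)*c/10) + C2*cos(10^(2/3)*3^(1/6)*c/10))*exp(-30^(2/3)*c/30)


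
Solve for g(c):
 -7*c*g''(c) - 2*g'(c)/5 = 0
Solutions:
 g(c) = C1 + C2*c^(33/35)


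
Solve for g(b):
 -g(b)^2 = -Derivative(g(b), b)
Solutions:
 g(b) = -1/(C1 + b)


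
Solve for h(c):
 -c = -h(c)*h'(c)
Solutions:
 h(c) = -sqrt(C1 + c^2)
 h(c) = sqrt(C1 + c^2)


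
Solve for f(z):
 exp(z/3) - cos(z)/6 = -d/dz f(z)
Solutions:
 f(z) = C1 - 3*exp(z/3) + sin(z)/6


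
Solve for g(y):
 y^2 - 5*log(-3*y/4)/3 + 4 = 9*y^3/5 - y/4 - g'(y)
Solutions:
 g(y) = C1 + 9*y^4/20 - y^3/3 - y^2/8 + 5*y*log(-y)/3 + y*(-17/3 - 4*log(2) + log(3) + 2*log(6)/3)


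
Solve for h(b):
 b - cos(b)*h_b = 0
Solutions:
 h(b) = C1 + Integral(b/cos(b), b)


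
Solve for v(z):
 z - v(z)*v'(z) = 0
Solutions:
 v(z) = -sqrt(C1 + z^2)
 v(z) = sqrt(C1 + z^2)


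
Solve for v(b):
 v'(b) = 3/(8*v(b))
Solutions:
 v(b) = -sqrt(C1 + 3*b)/2
 v(b) = sqrt(C1 + 3*b)/2


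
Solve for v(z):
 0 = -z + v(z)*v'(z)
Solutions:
 v(z) = -sqrt(C1 + z^2)
 v(z) = sqrt(C1 + z^2)


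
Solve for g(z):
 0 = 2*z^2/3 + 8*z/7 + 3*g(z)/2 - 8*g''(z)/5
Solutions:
 g(z) = C1*exp(-sqrt(15)*z/4) + C2*exp(sqrt(15)*z/4) - 4*z^2/9 - 16*z/21 - 128/135


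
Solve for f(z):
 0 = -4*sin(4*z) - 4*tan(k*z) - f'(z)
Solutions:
 f(z) = C1 - 4*Piecewise((-log(cos(k*z))/k, Ne(k, 0)), (0, True)) + cos(4*z)


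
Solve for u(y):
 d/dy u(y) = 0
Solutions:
 u(y) = C1


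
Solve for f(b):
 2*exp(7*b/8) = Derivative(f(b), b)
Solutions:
 f(b) = C1 + 16*exp(7*b/8)/7


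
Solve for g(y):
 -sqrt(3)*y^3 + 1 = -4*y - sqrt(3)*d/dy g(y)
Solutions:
 g(y) = C1 + y^4/4 - 2*sqrt(3)*y^2/3 - sqrt(3)*y/3


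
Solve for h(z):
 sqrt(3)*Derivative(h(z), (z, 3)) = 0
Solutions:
 h(z) = C1 + C2*z + C3*z^2


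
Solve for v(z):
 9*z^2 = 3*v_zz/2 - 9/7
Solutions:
 v(z) = C1 + C2*z + z^4/2 + 3*z^2/7


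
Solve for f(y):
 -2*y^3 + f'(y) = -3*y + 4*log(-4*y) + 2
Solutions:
 f(y) = C1 + y^4/2 - 3*y^2/2 + 4*y*log(-y) + 2*y*(-1 + 4*log(2))


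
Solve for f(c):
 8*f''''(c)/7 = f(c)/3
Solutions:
 f(c) = C1*exp(-378^(1/4)*c/6) + C2*exp(378^(1/4)*c/6) + C3*sin(378^(1/4)*c/6) + C4*cos(378^(1/4)*c/6)


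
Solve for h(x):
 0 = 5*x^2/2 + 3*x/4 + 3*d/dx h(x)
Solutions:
 h(x) = C1 - 5*x^3/18 - x^2/8


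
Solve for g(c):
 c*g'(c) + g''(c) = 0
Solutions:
 g(c) = C1 + C2*erf(sqrt(2)*c/2)


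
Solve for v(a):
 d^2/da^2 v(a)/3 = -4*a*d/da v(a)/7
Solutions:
 v(a) = C1 + C2*erf(sqrt(42)*a/7)


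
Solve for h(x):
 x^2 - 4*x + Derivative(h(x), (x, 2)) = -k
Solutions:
 h(x) = C1 + C2*x - k*x^2/2 - x^4/12 + 2*x^3/3


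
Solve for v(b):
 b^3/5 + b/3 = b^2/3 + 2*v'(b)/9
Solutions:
 v(b) = C1 + 9*b^4/40 - b^3/2 + 3*b^2/4


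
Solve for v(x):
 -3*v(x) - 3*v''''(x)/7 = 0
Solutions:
 v(x) = (C1*sin(sqrt(2)*7^(1/4)*x/2) + C2*cos(sqrt(2)*7^(1/4)*x/2))*exp(-sqrt(2)*7^(1/4)*x/2) + (C3*sin(sqrt(2)*7^(1/4)*x/2) + C4*cos(sqrt(2)*7^(1/4)*x/2))*exp(sqrt(2)*7^(1/4)*x/2)


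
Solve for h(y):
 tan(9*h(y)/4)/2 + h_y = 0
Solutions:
 h(y) = -4*asin(C1*exp(-9*y/8))/9 + 4*pi/9
 h(y) = 4*asin(C1*exp(-9*y/8))/9


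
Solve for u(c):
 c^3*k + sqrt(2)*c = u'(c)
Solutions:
 u(c) = C1 + c^4*k/4 + sqrt(2)*c^2/2


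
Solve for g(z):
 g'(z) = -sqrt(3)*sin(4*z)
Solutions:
 g(z) = C1 + sqrt(3)*cos(4*z)/4


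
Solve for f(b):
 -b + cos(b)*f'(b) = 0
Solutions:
 f(b) = C1 + Integral(b/cos(b), b)


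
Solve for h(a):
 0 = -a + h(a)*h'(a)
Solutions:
 h(a) = -sqrt(C1 + a^2)
 h(a) = sqrt(C1 + a^2)


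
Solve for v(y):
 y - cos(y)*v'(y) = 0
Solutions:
 v(y) = C1 + Integral(y/cos(y), y)


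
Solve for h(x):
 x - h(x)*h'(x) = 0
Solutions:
 h(x) = -sqrt(C1 + x^2)
 h(x) = sqrt(C1 + x^2)


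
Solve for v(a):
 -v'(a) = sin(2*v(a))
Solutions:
 v(a) = pi - acos((-C1 - exp(4*a))/(C1 - exp(4*a)))/2
 v(a) = acos((-C1 - exp(4*a))/(C1 - exp(4*a)))/2


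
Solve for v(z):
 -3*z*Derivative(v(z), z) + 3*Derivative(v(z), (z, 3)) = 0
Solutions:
 v(z) = C1 + Integral(C2*airyai(z) + C3*airybi(z), z)


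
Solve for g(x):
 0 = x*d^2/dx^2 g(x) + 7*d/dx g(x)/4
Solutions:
 g(x) = C1 + C2/x^(3/4)


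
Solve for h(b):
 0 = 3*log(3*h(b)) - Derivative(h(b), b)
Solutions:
 -Integral(1/(log(_y) + log(3)), (_y, h(b)))/3 = C1 - b


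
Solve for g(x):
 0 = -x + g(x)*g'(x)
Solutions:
 g(x) = -sqrt(C1 + x^2)
 g(x) = sqrt(C1 + x^2)


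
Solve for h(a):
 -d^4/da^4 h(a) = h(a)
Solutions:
 h(a) = (C1*sin(sqrt(2)*a/2) + C2*cos(sqrt(2)*a/2))*exp(-sqrt(2)*a/2) + (C3*sin(sqrt(2)*a/2) + C4*cos(sqrt(2)*a/2))*exp(sqrt(2)*a/2)


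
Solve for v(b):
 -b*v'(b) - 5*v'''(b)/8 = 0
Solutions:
 v(b) = C1 + Integral(C2*airyai(-2*5^(2/3)*b/5) + C3*airybi(-2*5^(2/3)*b/5), b)


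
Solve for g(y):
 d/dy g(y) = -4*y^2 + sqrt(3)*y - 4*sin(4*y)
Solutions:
 g(y) = C1 - 4*y^3/3 + sqrt(3)*y^2/2 + cos(4*y)


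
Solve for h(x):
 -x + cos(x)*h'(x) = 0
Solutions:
 h(x) = C1 + Integral(x/cos(x), x)


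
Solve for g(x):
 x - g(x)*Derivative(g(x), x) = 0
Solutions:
 g(x) = -sqrt(C1 + x^2)
 g(x) = sqrt(C1 + x^2)


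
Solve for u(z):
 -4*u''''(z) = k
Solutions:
 u(z) = C1 + C2*z + C3*z^2 + C4*z^3 - k*z^4/96


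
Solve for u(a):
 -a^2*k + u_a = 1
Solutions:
 u(a) = C1 + a^3*k/3 + a


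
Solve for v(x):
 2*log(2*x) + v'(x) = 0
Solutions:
 v(x) = C1 - 2*x*log(x) - x*log(4) + 2*x


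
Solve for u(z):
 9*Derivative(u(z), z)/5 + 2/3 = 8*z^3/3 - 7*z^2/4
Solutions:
 u(z) = C1 + 10*z^4/27 - 35*z^3/108 - 10*z/27


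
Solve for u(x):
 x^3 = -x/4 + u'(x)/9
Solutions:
 u(x) = C1 + 9*x^4/4 + 9*x^2/8


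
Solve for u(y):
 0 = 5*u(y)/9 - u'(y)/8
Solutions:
 u(y) = C1*exp(40*y/9)


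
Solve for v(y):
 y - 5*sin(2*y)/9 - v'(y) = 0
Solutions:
 v(y) = C1 + y^2/2 + 5*cos(2*y)/18


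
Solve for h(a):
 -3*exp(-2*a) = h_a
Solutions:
 h(a) = C1 + 3*exp(-2*a)/2


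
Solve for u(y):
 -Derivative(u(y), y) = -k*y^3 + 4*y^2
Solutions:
 u(y) = C1 + k*y^4/4 - 4*y^3/3


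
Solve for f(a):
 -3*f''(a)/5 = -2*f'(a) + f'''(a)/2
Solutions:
 f(a) = C1 + C2*exp(a*(-3 + sqrt(109))/5) + C3*exp(-a*(3 + sqrt(109))/5)


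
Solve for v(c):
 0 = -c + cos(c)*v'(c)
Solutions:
 v(c) = C1 + Integral(c/cos(c), c)


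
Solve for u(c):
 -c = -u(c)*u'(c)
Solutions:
 u(c) = -sqrt(C1 + c^2)
 u(c) = sqrt(C1 + c^2)


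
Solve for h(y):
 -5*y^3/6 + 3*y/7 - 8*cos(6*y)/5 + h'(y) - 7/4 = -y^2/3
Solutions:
 h(y) = C1 + 5*y^4/24 - y^3/9 - 3*y^2/14 + 7*y/4 + 4*sin(6*y)/15


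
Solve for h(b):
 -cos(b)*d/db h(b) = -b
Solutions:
 h(b) = C1 + Integral(b/cos(b), b)


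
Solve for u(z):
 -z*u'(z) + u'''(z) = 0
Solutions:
 u(z) = C1 + Integral(C2*airyai(z) + C3*airybi(z), z)


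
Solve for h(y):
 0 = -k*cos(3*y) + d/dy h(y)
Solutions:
 h(y) = C1 + k*sin(3*y)/3


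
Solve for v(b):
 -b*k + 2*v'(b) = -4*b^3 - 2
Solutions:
 v(b) = C1 - b^4/2 + b^2*k/4 - b


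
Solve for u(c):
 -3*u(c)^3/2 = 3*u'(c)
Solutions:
 u(c) = -sqrt(-1/(C1 - c))
 u(c) = sqrt(-1/(C1 - c))


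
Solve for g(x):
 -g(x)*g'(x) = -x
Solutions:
 g(x) = -sqrt(C1 + x^2)
 g(x) = sqrt(C1 + x^2)


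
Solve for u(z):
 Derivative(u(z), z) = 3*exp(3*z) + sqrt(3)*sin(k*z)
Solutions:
 u(z) = C1 + exp(3*z) - sqrt(3)*cos(k*z)/k


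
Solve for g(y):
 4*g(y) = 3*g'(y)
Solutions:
 g(y) = C1*exp(4*y/3)


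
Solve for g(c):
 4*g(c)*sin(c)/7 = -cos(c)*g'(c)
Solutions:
 g(c) = C1*cos(c)^(4/7)


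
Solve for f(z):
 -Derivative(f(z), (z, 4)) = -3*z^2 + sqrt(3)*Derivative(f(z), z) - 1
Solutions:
 f(z) = C1 + C4*exp(-3^(1/6)*z) + sqrt(3)*z^3/3 + sqrt(3)*z/3 + (C2*sin(3^(2/3)*z/2) + C3*cos(3^(2/3)*z/2))*exp(3^(1/6)*z/2)


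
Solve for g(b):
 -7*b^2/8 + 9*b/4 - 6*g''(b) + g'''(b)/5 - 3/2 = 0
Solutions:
 g(b) = C1 + C2*b + C3*exp(30*b) - 7*b^4/576 + 263*b^3/4320 - 5137*b^2/43200


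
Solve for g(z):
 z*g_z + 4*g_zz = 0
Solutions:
 g(z) = C1 + C2*erf(sqrt(2)*z/4)


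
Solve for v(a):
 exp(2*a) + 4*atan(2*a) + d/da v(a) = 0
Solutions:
 v(a) = C1 - 4*a*atan(2*a) - exp(2*a)/2 + log(4*a^2 + 1)


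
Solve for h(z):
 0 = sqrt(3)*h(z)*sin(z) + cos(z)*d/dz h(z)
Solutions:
 h(z) = C1*cos(z)^(sqrt(3))


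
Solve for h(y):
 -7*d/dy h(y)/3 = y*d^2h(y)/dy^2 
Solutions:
 h(y) = C1 + C2/y^(4/3)


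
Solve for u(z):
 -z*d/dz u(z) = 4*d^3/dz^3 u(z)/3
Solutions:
 u(z) = C1 + Integral(C2*airyai(-6^(1/3)*z/2) + C3*airybi(-6^(1/3)*z/2), z)


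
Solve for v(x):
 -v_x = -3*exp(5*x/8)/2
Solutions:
 v(x) = C1 + 12*exp(5*x/8)/5


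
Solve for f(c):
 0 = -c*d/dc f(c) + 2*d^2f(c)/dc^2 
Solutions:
 f(c) = C1 + C2*erfi(c/2)


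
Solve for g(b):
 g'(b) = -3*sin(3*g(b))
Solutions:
 g(b) = -acos((-C1 - exp(18*b))/(C1 - exp(18*b)))/3 + 2*pi/3
 g(b) = acos((-C1 - exp(18*b))/(C1 - exp(18*b)))/3


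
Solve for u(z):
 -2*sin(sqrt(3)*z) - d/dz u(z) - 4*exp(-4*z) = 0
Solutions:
 u(z) = C1 + 2*sqrt(3)*cos(sqrt(3)*z)/3 + exp(-4*z)


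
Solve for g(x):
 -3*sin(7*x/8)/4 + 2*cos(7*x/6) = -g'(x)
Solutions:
 g(x) = C1 - 12*sin(7*x/6)/7 - 6*cos(7*x/8)/7


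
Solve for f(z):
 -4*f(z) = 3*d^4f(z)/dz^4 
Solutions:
 f(z) = (C1*sin(3^(3/4)*z/3) + C2*cos(3^(3/4)*z/3))*exp(-3^(3/4)*z/3) + (C3*sin(3^(3/4)*z/3) + C4*cos(3^(3/4)*z/3))*exp(3^(3/4)*z/3)


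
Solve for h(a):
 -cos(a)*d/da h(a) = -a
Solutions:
 h(a) = C1 + Integral(a/cos(a), a)


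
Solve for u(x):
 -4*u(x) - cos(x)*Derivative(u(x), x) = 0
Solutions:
 u(x) = C1*(sin(x)^2 - 2*sin(x) + 1)/(sin(x)^2 + 2*sin(x) + 1)


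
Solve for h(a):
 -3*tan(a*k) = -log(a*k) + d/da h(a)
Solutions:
 h(a) = C1 + a*log(a*k) - a - 3*Piecewise((-log(cos(a*k))/k, Ne(k, 0)), (0, True))


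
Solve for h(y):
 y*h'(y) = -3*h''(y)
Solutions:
 h(y) = C1 + C2*erf(sqrt(6)*y/6)


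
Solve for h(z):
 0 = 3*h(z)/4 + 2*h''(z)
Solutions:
 h(z) = C1*sin(sqrt(6)*z/4) + C2*cos(sqrt(6)*z/4)


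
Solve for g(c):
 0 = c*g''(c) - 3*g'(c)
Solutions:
 g(c) = C1 + C2*c^4


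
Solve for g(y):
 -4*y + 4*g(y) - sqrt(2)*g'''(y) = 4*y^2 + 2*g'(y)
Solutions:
 g(y) = C1*exp(y*(-3*2^(1/6)*(1 + sqrt(sqrt(2)/27 + 1))^(1/3) + 2^(1/3)/(1 + sqrt(sqrt(2)/27 + 1))^(1/3))/6)*sin(y*(sqrt(6)/(sqrt(2) + sqrt(2*sqrt(2)/27 + 2))^(1/3) + 3*sqrt(3)*(sqrt(2) + sqrt(2*sqrt(2)/27 + 2))^(1/3))/6) + C2*exp(y*(-3*2^(1/6)*(1 + sqrt(sqrt(2)/27 + 1))^(1/3) + 2^(1/3)/(1 + sqrt(sqrt(2)/27 + 1))^(1/3))/6)*cos(y*(sqrt(6)/(sqrt(2) + sqrt(2*sqrt(2)/27 + 2))^(1/3) + 3*sqrt(3)*(sqrt(2) + sqrt(2*sqrt(2)/27 + 2))^(1/3))/6) + C3*exp(y*(-2^(1/3)/(3*(1 + sqrt(sqrt(2)/27 + 1))^(1/3)) + 2^(1/6)*(1 + sqrt(sqrt(2)/27 + 1))^(1/3))) + y^2 + 2*y + 1


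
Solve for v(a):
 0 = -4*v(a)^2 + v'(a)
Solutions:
 v(a) = -1/(C1 + 4*a)


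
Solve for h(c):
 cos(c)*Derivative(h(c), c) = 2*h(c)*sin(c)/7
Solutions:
 h(c) = C1/cos(c)^(2/7)


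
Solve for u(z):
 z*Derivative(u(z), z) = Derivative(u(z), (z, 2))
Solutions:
 u(z) = C1 + C2*erfi(sqrt(2)*z/2)


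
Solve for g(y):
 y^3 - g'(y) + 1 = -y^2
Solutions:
 g(y) = C1 + y^4/4 + y^3/3 + y


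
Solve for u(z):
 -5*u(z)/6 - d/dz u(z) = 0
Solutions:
 u(z) = C1*exp(-5*z/6)


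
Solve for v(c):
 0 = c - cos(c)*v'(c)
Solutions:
 v(c) = C1 + Integral(c/cos(c), c)


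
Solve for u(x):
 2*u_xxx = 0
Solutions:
 u(x) = C1 + C2*x + C3*x^2


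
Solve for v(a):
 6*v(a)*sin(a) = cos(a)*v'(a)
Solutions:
 v(a) = C1/cos(a)^6


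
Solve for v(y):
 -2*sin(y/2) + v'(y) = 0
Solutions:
 v(y) = C1 - 4*cos(y/2)


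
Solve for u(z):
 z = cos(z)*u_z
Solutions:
 u(z) = C1 + Integral(z/cos(z), z)


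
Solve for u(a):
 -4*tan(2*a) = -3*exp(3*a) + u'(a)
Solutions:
 u(a) = C1 + exp(3*a) + 2*log(cos(2*a))


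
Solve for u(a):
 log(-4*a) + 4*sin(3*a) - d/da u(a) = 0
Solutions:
 u(a) = C1 + a*log(-a) - a + 2*a*log(2) - 4*cos(3*a)/3


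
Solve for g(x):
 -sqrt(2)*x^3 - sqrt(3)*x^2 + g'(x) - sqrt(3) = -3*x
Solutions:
 g(x) = C1 + sqrt(2)*x^4/4 + sqrt(3)*x^3/3 - 3*x^2/2 + sqrt(3)*x


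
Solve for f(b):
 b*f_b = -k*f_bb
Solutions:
 f(b) = C1 + C2*sqrt(k)*erf(sqrt(2)*b*sqrt(1/k)/2)


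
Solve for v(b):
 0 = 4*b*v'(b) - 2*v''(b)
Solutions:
 v(b) = C1 + C2*erfi(b)


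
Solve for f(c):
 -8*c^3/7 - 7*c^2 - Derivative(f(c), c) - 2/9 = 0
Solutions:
 f(c) = C1 - 2*c^4/7 - 7*c^3/3 - 2*c/9


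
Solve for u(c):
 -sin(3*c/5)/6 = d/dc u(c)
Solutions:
 u(c) = C1 + 5*cos(3*c/5)/18


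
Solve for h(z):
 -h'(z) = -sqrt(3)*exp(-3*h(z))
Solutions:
 h(z) = log(C1 + 3*sqrt(3)*z)/3
 h(z) = log((-3^(1/3) - 3^(5/6)*I)*(C1 + sqrt(3)*z)^(1/3)/2)
 h(z) = log((-3^(1/3) + 3^(5/6)*I)*(C1 + sqrt(3)*z)^(1/3)/2)


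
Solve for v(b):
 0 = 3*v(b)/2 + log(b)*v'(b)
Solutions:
 v(b) = C1*exp(-3*li(b)/2)


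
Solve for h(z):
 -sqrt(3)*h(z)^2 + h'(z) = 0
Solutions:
 h(z) = -1/(C1 + sqrt(3)*z)


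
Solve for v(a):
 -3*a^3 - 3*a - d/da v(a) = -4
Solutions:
 v(a) = C1 - 3*a^4/4 - 3*a^2/2 + 4*a


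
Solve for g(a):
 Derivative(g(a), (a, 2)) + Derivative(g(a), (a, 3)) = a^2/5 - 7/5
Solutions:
 g(a) = C1 + C2*a + C3*exp(-a) + a^4/60 - a^3/15 - a^2/2


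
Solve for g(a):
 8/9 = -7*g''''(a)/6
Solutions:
 g(a) = C1 + C2*a + C3*a^2 + C4*a^3 - 2*a^4/63


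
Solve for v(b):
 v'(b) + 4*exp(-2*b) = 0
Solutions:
 v(b) = C1 + 2*exp(-2*b)


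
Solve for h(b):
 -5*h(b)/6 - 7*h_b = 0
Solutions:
 h(b) = C1*exp(-5*b/42)


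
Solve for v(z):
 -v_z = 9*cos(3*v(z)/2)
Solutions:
 v(z) = -2*asin((C1 + exp(27*z))/(C1 - exp(27*z)))/3 + 2*pi/3
 v(z) = 2*asin((C1 + exp(27*z))/(C1 - exp(27*z)))/3


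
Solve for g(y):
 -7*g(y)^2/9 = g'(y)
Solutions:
 g(y) = 9/(C1 + 7*y)


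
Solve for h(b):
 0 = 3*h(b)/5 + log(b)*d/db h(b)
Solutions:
 h(b) = C1*exp(-3*li(b)/5)


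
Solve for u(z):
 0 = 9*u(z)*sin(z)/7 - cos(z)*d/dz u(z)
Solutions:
 u(z) = C1/cos(z)^(9/7)


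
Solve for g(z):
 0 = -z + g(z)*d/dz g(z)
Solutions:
 g(z) = -sqrt(C1 + z^2)
 g(z) = sqrt(C1 + z^2)


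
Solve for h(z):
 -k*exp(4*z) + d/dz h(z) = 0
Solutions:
 h(z) = C1 + k*exp(4*z)/4


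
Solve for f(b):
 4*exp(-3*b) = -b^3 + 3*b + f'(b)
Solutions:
 f(b) = C1 + b^4/4 - 3*b^2/2 - 4*exp(-3*b)/3


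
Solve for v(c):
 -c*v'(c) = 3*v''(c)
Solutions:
 v(c) = C1 + C2*erf(sqrt(6)*c/6)


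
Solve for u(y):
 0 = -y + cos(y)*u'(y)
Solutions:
 u(y) = C1 + Integral(y/cos(y), y)


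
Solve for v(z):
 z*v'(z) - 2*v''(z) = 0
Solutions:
 v(z) = C1 + C2*erfi(z/2)


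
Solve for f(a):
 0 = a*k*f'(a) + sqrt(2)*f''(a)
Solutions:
 f(a) = Piecewise((-2^(3/4)*sqrt(pi)*C1*erf(2^(1/4)*a*sqrt(k)/2)/(2*sqrt(k)) - C2, (k > 0) | (k < 0)), (-C1*a - C2, True))


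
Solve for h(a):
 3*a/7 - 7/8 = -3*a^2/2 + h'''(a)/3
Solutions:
 h(a) = C1 + C2*a + C3*a^2 + 3*a^5/40 + 3*a^4/56 - 7*a^3/16


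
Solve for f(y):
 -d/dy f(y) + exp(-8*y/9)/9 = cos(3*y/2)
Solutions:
 f(y) = C1 - 2*sin(3*y/2)/3 - exp(-8*y/9)/8


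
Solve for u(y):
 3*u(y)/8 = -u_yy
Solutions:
 u(y) = C1*sin(sqrt(6)*y/4) + C2*cos(sqrt(6)*y/4)


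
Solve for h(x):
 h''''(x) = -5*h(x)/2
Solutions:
 h(x) = (C1*sin(10^(1/4)*x/2) + C2*cos(10^(1/4)*x/2))*exp(-10^(1/4)*x/2) + (C3*sin(10^(1/4)*x/2) + C4*cos(10^(1/4)*x/2))*exp(10^(1/4)*x/2)


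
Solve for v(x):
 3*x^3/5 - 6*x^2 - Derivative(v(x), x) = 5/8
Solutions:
 v(x) = C1 + 3*x^4/20 - 2*x^3 - 5*x/8


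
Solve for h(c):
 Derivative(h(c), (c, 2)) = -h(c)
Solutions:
 h(c) = C1*sin(c) + C2*cos(c)


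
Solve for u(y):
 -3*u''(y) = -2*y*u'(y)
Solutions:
 u(y) = C1 + C2*erfi(sqrt(3)*y/3)


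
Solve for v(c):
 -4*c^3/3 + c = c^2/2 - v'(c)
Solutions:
 v(c) = C1 + c^4/3 + c^3/6 - c^2/2


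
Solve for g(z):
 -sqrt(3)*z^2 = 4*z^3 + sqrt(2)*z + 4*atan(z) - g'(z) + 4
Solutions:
 g(z) = C1 + z^4 + sqrt(3)*z^3/3 + sqrt(2)*z^2/2 + 4*z*atan(z) + 4*z - 2*log(z^2 + 1)


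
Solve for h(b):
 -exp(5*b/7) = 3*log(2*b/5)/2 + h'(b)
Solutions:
 h(b) = C1 - 3*b*log(b)/2 + b*(-2*log(2) + log(10)/2 + 3/2 + log(5)) - 7*exp(5*b/7)/5


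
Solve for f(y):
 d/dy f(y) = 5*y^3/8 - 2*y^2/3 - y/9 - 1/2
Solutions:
 f(y) = C1 + 5*y^4/32 - 2*y^3/9 - y^2/18 - y/2


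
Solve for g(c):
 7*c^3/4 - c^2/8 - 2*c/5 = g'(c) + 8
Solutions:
 g(c) = C1 + 7*c^4/16 - c^3/24 - c^2/5 - 8*c


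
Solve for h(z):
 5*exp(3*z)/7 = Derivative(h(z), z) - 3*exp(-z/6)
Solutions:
 h(z) = C1 + 5*exp(3*z)/21 - 18*exp(-z/6)


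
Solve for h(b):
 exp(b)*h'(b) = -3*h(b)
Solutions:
 h(b) = C1*exp(3*exp(-b))


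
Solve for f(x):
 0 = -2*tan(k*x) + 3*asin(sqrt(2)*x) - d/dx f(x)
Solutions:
 f(x) = C1 + 3*x*asin(sqrt(2)*x) + 3*sqrt(2)*sqrt(1 - 2*x^2)/2 - 2*Piecewise((-log(cos(k*x))/k, Ne(k, 0)), (0, True))


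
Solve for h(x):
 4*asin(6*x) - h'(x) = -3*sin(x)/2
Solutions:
 h(x) = C1 + 4*x*asin(6*x) + 2*sqrt(1 - 36*x^2)/3 - 3*cos(x)/2


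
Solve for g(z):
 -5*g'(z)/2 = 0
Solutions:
 g(z) = C1


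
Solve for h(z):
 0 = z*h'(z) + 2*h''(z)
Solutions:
 h(z) = C1 + C2*erf(z/2)


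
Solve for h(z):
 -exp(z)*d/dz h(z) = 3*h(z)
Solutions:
 h(z) = C1*exp(3*exp(-z))


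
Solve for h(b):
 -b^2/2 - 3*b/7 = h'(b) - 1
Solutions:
 h(b) = C1 - b^3/6 - 3*b^2/14 + b


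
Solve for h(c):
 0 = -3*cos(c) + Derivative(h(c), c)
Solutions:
 h(c) = C1 + 3*sin(c)


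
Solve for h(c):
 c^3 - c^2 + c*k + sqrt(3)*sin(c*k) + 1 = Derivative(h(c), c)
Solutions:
 h(c) = C1 + c^4/4 - c^3/3 + c^2*k/2 + c - sqrt(3)*cos(c*k)/k


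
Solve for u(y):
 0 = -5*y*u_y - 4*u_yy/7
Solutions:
 u(y) = C1 + C2*erf(sqrt(70)*y/4)


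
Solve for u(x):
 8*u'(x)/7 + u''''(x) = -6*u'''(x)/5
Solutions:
 u(x) = C1 + C2*exp(x*(-28 + 14*14^(1/3)/(15*sqrt(85) + 139)^(1/3) + 14^(2/3)*(15*sqrt(85) + 139)^(1/3))/70)*sin(14^(1/3)*sqrt(3)*x*(-14^(1/3)*(15*sqrt(85) + 139)^(1/3) + 14/(15*sqrt(85) + 139)^(1/3))/70) + C3*exp(x*(-28 + 14*14^(1/3)/(15*sqrt(85) + 139)^(1/3) + 14^(2/3)*(15*sqrt(85) + 139)^(1/3))/70)*cos(14^(1/3)*sqrt(3)*x*(-14^(1/3)*(15*sqrt(85) + 139)^(1/3) + 14/(15*sqrt(85) + 139)^(1/3))/70) + C4*exp(-x*(14*14^(1/3)/(15*sqrt(85) + 139)^(1/3) + 14 + 14^(2/3)*(15*sqrt(85) + 139)^(1/3))/35)


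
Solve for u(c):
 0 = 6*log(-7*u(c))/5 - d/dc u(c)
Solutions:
 -5*Integral(1/(log(-_y) + log(7)), (_y, u(c)))/6 = C1 - c


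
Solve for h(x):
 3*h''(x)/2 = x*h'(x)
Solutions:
 h(x) = C1 + C2*erfi(sqrt(3)*x/3)


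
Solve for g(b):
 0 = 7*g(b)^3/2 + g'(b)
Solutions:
 g(b) = -sqrt(-1/(C1 - 7*b))
 g(b) = sqrt(-1/(C1 - 7*b))


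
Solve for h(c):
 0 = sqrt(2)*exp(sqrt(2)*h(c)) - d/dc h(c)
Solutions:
 h(c) = sqrt(2)*(2*log(-1/(C1 + sqrt(2)*c)) - log(2))/4


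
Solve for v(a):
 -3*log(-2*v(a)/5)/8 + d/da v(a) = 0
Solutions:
 -8*Integral(1/(log(-_y) - log(5) + log(2)), (_y, v(a)))/3 = C1 - a


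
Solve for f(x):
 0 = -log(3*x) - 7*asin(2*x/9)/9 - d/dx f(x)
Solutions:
 f(x) = C1 - x*log(x) - 7*x*asin(2*x/9)/9 - x*log(3) + x - 7*sqrt(81 - 4*x^2)/18


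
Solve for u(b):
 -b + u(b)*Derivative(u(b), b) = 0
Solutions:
 u(b) = -sqrt(C1 + b^2)
 u(b) = sqrt(C1 + b^2)


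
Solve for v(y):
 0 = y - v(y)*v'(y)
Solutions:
 v(y) = -sqrt(C1 + y^2)
 v(y) = sqrt(C1 + y^2)


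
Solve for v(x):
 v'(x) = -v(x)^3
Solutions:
 v(x) = -sqrt(2)*sqrt(-1/(C1 - x))/2
 v(x) = sqrt(2)*sqrt(-1/(C1 - x))/2


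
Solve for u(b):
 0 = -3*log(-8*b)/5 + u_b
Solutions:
 u(b) = C1 + 3*b*log(-b)/5 + 3*b*(-1 + 3*log(2))/5


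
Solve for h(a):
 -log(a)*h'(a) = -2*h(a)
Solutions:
 h(a) = C1*exp(2*li(a))


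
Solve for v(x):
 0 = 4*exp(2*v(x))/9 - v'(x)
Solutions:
 v(x) = log(-sqrt(-1/(C1 + 4*x))) - log(2)/2 + log(3)
 v(x) = log(-1/(C1 + 4*x))/2 - log(2)/2 + log(3)


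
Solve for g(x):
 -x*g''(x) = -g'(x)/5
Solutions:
 g(x) = C1 + C2*x^(6/5)


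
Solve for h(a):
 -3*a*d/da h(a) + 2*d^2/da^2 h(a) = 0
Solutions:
 h(a) = C1 + C2*erfi(sqrt(3)*a/2)


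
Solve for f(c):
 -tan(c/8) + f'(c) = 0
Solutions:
 f(c) = C1 - 8*log(cos(c/8))


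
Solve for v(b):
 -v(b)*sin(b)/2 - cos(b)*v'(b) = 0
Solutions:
 v(b) = C1*sqrt(cos(b))


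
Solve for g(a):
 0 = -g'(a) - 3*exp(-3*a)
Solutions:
 g(a) = C1 + exp(-3*a)


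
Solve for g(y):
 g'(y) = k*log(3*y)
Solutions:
 g(y) = C1 + k*y*log(y) - k*y + k*y*log(3)


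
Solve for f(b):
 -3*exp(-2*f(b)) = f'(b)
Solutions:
 f(b) = log(-sqrt(C1 - 6*b))
 f(b) = log(C1 - 6*b)/2


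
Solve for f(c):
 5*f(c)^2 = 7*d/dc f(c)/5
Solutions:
 f(c) = -7/(C1 + 25*c)


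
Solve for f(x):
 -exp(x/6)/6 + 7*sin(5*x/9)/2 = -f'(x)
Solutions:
 f(x) = C1 + exp(x/6) + 63*cos(5*x/9)/10


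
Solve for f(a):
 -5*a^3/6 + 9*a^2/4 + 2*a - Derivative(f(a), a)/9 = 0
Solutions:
 f(a) = C1 - 15*a^4/8 + 27*a^3/4 + 9*a^2


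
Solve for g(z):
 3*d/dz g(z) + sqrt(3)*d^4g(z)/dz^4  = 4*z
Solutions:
 g(z) = C1 + C4*exp(-3^(1/6)*z) + 2*z^2/3 + (C2*sin(3^(2/3)*z/2) + C3*cos(3^(2/3)*z/2))*exp(3^(1/6)*z/2)


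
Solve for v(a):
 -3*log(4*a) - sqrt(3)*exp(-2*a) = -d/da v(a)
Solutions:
 v(a) = C1 + 3*a*log(a) + 3*a*(-1 + 2*log(2)) - sqrt(3)*exp(-2*a)/2


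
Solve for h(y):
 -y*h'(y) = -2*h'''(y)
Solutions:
 h(y) = C1 + Integral(C2*airyai(2^(2/3)*y/2) + C3*airybi(2^(2/3)*y/2), y)


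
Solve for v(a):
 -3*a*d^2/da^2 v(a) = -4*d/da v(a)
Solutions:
 v(a) = C1 + C2*a^(7/3)


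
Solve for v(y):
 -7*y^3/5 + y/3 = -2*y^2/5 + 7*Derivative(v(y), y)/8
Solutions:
 v(y) = C1 - 2*y^4/5 + 16*y^3/105 + 4*y^2/21


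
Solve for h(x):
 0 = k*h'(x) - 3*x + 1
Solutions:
 h(x) = C1 + 3*x^2/(2*k) - x/k


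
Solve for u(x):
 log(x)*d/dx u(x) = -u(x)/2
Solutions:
 u(x) = C1*exp(-li(x)/2)


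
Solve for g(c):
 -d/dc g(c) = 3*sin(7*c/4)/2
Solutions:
 g(c) = C1 + 6*cos(7*c/4)/7


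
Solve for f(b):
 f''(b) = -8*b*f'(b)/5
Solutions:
 f(b) = C1 + C2*erf(2*sqrt(5)*b/5)


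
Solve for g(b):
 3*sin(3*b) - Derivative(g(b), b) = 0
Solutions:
 g(b) = C1 - cos(3*b)


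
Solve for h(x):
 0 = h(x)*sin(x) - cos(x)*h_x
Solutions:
 h(x) = C1/cos(x)


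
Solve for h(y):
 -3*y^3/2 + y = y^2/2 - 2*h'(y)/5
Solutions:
 h(y) = C1 + 15*y^4/16 + 5*y^3/12 - 5*y^2/4


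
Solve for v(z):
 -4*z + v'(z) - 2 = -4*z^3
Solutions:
 v(z) = C1 - z^4 + 2*z^2 + 2*z


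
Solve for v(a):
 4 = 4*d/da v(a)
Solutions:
 v(a) = C1 + a


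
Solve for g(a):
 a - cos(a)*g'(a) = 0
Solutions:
 g(a) = C1 + Integral(a/cos(a), a)


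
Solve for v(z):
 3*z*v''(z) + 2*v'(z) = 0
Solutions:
 v(z) = C1 + C2*z^(1/3)


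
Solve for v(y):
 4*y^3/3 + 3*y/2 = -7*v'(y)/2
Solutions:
 v(y) = C1 - 2*y^4/21 - 3*y^2/14


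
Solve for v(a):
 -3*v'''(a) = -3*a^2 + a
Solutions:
 v(a) = C1 + C2*a + C3*a^2 + a^5/60 - a^4/72


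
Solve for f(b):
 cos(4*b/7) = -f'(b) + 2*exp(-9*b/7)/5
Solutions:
 f(b) = C1 - 7*sin(4*b/7)/4 - 14*exp(-9*b/7)/45


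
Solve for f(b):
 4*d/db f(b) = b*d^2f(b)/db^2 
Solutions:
 f(b) = C1 + C2*b^5


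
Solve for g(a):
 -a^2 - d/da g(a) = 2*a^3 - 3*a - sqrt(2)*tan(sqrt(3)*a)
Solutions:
 g(a) = C1 - a^4/2 - a^3/3 + 3*a^2/2 - sqrt(6)*log(cos(sqrt(3)*a))/3


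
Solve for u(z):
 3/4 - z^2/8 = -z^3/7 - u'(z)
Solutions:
 u(z) = C1 - z^4/28 + z^3/24 - 3*z/4


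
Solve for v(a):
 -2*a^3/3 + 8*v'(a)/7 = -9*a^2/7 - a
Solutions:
 v(a) = C1 + 7*a^4/48 - 3*a^3/8 - 7*a^2/16


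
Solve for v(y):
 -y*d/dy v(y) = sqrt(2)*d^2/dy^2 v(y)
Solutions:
 v(y) = C1 + C2*erf(2^(1/4)*y/2)


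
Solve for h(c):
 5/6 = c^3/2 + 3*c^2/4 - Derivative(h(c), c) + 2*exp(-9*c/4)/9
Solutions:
 h(c) = C1 + c^4/8 + c^3/4 - 5*c/6 - 8*exp(-9*c/4)/81


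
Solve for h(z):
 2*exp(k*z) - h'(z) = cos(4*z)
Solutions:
 h(z) = C1 - sin(4*z)/4 + 2*exp(k*z)/k


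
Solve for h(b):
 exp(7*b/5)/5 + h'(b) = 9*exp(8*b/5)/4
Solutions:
 h(b) = C1 + 45*exp(8*b/5)/32 - exp(7*b/5)/7


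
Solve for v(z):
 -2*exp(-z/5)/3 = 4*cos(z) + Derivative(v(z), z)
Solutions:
 v(z) = C1 - 4*sin(z) + 10*exp(-z/5)/3


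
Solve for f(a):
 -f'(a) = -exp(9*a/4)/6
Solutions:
 f(a) = C1 + 2*exp(9*a/4)/27


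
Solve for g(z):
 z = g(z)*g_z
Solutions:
 g(z) = -sqrt(C1 + z^2)
 g(z) = sqrt(C1 + z^2)


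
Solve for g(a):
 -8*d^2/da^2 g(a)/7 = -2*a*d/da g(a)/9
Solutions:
 g(a) = C1 + C2*erfi(sqrt(14)*a/12)


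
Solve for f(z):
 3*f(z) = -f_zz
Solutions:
 f(z) = C1*sin(sqrt(3)*z) + C2*cos(sqrt(3)*z)


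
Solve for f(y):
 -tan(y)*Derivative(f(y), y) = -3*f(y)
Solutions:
 f(y) = C1*sin(y)^3


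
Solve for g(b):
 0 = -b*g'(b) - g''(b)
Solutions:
 g(b) = C1 + C2*erf(sqrt(2)*b/2)


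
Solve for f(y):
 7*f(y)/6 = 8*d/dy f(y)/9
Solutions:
 f(y) = C1*exp(21*y/16)


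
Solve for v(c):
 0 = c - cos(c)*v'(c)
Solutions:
 v(c) = C1 + Integral(c/cos(c), c)


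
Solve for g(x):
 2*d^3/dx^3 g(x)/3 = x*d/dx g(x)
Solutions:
 g(x) = C1 + Integral(C2*airyai(2^(2/3)*3^(1/3)*x/2) + C3*airybi(2^(2/3)*3^(1/3)*x/2), x)


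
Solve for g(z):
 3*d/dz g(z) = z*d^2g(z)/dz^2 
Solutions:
 g(z) = C1 + C2*z^4


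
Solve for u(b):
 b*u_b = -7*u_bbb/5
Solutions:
 u(b) = C1 + Integral(C2*airyai(-5^(1/3)*7^(2/3)*b/7) + C3*airybi(-5^(1/3)*7^(2/3)*b/7), b)


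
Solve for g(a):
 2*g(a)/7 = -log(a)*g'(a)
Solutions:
 g(a) = C1*exp(-2*li(a)/7)


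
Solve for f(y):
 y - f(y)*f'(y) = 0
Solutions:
 f(y) = -sqrt(C1 + y^2)
 f(y) = sqrt(C1 + y^2)


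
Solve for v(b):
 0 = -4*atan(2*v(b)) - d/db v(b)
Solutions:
 Integral(1/atan(2*_y), (_y, v(b))) = C1 - 4*b


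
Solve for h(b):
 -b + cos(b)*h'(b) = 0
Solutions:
 h(b) = C1 + Integral(b/cos(b), b)


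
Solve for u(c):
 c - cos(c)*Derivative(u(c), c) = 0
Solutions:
 u(c) = C1 + Integral(c/cos(c), c)


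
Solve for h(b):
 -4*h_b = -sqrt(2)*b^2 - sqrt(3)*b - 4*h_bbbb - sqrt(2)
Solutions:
 h(b) = C1 + C4*exp(b) + sqrt(2)*b^3/12 + sqrt(3)*b^2/8 + sqrt(2)*b/4 + (C2*sin(sqrt(3)*b/2) + C3*cos(sqrt(3)*b/2))*exp(-b/2)


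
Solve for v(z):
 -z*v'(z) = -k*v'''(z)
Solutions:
 v(z) = C1 + Integral(C2*airyai(z*(1/k)^(1/3)) + C3*airybi(z*(1/k)^(1/3)), z)


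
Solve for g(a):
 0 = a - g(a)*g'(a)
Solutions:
 g(a) = -sqrt(C1 + a^2)
 g(a) = sqrt(C1 + a^2)


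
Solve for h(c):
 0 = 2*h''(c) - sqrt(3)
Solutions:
 h(c) = C1 + C2*c + sqrt(3)*c^2/4


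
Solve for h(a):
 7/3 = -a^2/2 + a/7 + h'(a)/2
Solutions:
 h(a) = C1 + a^3/3 - a^2/7 + 14*a/3


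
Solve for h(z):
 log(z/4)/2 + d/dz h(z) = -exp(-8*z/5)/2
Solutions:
 h(z) = C1 - z*log(z)/2 + z*(1/2 + log(2)) + 5*exp(-8*z/5)/16


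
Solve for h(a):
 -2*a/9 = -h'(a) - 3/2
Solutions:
 h(a) = C1 + a^2/9 - 3*a/2


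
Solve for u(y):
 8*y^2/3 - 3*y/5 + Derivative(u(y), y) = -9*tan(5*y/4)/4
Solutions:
 u(y) = C1 - 8*y^3/9 + 3*y^2/10 + 9*log(cos(5*y/4))/5


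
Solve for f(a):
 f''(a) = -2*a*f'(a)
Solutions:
 f(a) = C1 + C2*erf(a)


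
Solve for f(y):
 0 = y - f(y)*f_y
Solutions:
 f(y) = -sqrt(C1 + y^2)
 f(y) = sqrt(C1 + y^2)


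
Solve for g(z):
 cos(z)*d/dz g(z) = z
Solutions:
 g(z) = C1 + Integral(z/cos(z), z)


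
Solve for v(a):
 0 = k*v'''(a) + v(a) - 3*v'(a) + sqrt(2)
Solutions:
 v(a) = C1*exp(-2^(1/3)*a*(2^(1/3)*(sqrt((1 - 4/k)/k^2) + 1/k)^(1/3)/2 + 1/(k*(sqrt((1 - 4/k)/k^2) + 1/k)^(1/3)))) + C2*exp(2^(1/3)*a*(2^(1/3)*(sqrt((1 - 4/k)/k^2) + 1/k)^(1/3)/4 - 2^(1/3)*sqrt(3)*I*(sqrt((1 - 4/k)/k^2) + 1/k)^(1/3)/4 - 2/(k*(-1 + sqrt(3)*I)*(sqrt((1 - 4/k)/k^2) + 1/k)^(1/3)))) + C3*exp(2^(1/3)*a*(2^(1/3)*(sqrt((1 - 4/k)/k^2) + 1/k)^(1/3)/4 + 2^(1/3)*sqrt(3)*I*(sqrt((1 - 4/k)/k^2) + 1/k)^(1/3)/4 + 2/(k*(1 + sqrt(3)*I)*(sqrt((1 - 4/k)/k^2) + 1/k)^(1/3)))) - sqrt(2)


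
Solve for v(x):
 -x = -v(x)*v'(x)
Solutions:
 v(x) = -sqrt(C1 + x^2)
 v(x) = sqrt(C1 + x^2)


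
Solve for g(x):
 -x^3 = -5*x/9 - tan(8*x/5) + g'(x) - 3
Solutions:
 g(x) = C1 - x^4/4 + 5*x^2/18 + 3*x - 5*log(cos(8*x/5))/8


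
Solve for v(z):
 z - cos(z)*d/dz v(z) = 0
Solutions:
 v(z) = C1 + Integral(z/cos(z), z)


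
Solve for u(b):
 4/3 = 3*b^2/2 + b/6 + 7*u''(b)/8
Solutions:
 u(b) = C1 + C2*b - b^4/7 - 2*b^3/63 + 16*b^2/21


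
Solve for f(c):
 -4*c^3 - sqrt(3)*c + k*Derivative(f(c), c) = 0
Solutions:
 f(c) = C1 + c^4/k + sqrt(3)*c^2/(2*k)


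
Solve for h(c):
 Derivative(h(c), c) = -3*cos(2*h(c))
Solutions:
 h(c) = -asin((C1 + exp(12*c))/(C1 - exp(12*c)))/2 + pi/2
 h(c) = asin((C1 + exp(12*c))/(C1 - exp(12*c)))/2


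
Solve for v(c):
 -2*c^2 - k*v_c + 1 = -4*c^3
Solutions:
 v(c) = C1 + c^4/k - 2*c^3/(3*k) + c/k


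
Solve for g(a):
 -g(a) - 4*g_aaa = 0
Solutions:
 g(a) = C3*exp(-2^(1/3)*a/2) + (C1*sin(2^(1/3)*sqrt(3)*a/4) + C2*cos(2^(1/3)*sqrt(3)*a/4))*exp(2^(1/3)*a/4)


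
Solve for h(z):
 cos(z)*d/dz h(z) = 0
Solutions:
 h(z) = C1


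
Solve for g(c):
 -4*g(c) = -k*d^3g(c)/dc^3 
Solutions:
 g(c) = C1*exp(2^(2/3)*c*(1/k)^(1/3)) + C2*exp(2^(2/3)*c*(-1 + sqrt(3)*I)*(1/k)^(1/3)/2) + C3*exp(-2^(2/3)*c*(1 + sqrt(3)*I)*(1/k)^(1/3)/2)


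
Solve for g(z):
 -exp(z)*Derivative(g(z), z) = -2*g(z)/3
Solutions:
 g(z) = C1*exp(-2*exp(-z)/3)


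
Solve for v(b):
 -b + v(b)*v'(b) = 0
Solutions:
 v(b) = -sqrt(C1 + b^2)
 v(b) = sqrt(C1 + b^2)


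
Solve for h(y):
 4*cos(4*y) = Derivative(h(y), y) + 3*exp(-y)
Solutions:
 h(y) = C1 + sin(4*y) + 3*exp(-y)


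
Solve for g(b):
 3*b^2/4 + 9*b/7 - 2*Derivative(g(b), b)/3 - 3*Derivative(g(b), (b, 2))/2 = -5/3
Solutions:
 g(b) = C1 + C2*exp(-4*b/9) + 3*b^3/8 - 351*b^2/224 + 4279*b/448


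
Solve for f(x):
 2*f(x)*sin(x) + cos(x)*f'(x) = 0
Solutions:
 f(x) = C1*cos(x)^2


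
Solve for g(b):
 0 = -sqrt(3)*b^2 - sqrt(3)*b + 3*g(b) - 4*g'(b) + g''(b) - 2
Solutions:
 g(b) = C1*exp(b) + C2*exp(3*b) + sqrt(3)*b^2/3 + 11*sqrt(3)*b/9 + 2/3 + 38*sqrt(3)/27


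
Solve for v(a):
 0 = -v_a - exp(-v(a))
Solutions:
 v(a) = log(C1 - a)


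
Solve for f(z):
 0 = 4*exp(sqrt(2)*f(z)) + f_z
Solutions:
 f(z) = sqrt(2)*(2*log(1/(C1 + 4*z)) - log(2))/4


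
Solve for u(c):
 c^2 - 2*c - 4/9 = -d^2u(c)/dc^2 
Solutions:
 u(c) = C1 + C2*c - c^4/12 + c^3/3 + 2*c^2/9


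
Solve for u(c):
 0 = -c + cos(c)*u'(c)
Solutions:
 u(c) = C1 + Integral(c/cos(c), c)


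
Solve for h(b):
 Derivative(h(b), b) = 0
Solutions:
 h(b) = C1


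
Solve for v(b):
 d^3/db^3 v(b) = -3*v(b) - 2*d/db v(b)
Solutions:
 v(b) = C3*exp(-b) + (C1*sin(sqrt(11)*b/2) + C2*cos(sqrt(11)*b/2))*exp(b/2)


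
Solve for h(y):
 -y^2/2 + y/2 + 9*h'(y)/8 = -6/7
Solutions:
 h(y) = C1 + 4*y^3/27 - 2*y^2/9 - 16*y/21


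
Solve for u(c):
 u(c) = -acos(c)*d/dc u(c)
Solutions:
 u(c) = C1*exp(-Integral(1/acos(c), c))


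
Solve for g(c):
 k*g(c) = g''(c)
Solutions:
 g(c) = C1*exp(-c*sqrt(k)) + C2*exp(c*sqrt(k))


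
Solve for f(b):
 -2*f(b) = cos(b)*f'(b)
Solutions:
 f(b) = C1*(sin(b) - 1)/(sin(b) + 1)


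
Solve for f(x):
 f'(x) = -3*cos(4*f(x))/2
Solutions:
 f(x) = -asin((C1 + exp(12*x))/(C1 - exp(12*x)))/4 + pi/4
 f(x) = asin((C1 + exp(12*x))/(C1 - exp(12*x)))/4


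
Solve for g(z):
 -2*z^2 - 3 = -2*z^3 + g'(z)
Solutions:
 g(z) = C1 + z^4/2 - 2*z^3/3 - 3*z


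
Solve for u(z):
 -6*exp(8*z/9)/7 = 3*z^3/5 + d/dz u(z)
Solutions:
 u(z) = C1 - 3*z^4/20 - 27*exp(8*z/9)/28


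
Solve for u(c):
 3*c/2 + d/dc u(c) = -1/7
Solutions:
 u(c) = C1 - 3*c^2/4 - c/7


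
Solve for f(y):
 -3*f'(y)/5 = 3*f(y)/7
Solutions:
 f(y) = C1*exp(-5*y/7)


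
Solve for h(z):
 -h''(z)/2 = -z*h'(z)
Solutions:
 h(z) = C1 + C2*erfi(z)


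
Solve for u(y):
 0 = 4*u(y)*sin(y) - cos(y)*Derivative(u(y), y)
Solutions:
 u(y) = C1/cos(y)^4


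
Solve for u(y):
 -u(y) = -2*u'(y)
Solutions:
 u(y) = C1*exp(y/2)


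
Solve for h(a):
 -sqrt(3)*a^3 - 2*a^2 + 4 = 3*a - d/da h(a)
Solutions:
 h(a) = C1 + sqrt(3)*a^4/4 + 2*a^3/3 + 3*a^2/2 - 4*a


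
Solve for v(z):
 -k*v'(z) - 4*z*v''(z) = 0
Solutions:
 v(z) = C1 + z^(1 - re(k)/4)*(C2*sin(log(z)*Abs(im(k))/4) + C3*cos(log(z)*im(k)/4))


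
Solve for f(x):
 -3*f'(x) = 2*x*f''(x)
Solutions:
 f(x) = C1 + C2/sqrt(x)


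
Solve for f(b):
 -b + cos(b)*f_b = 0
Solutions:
 f(b) = C1 + Integral(b/cos(b), b)


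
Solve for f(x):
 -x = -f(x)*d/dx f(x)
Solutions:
 f(x) = -sqrt(C1 + x^2)
 f(x) = sqrt(C1 + x^2)


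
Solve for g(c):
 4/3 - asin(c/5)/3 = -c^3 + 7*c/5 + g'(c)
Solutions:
 g(c) = C1 + c^4/4 - 7*c^2/10 - c*asin(c/5)/3 + 4*c/3 - sqrt(25 - c^2)/3


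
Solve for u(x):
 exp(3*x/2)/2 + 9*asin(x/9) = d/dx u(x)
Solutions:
 u(x) = C1 + 9*x*asin(x/9) + 9*sqrt(81 - x^2) + exp(3*x/2)/3


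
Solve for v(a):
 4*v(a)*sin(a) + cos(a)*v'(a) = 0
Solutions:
 v(a) = C1*cos(a)^4


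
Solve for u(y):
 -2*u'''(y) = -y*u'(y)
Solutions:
 u(y) = C1 + Integral(C2*airyai(2^(2/3)*y/2) + C3*airybi(2^(2/3)*y/2), y)


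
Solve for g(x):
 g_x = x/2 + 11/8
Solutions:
 g(x) = C1 + x^2/4 + 11*x/8


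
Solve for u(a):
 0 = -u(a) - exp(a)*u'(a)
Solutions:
 u(a) = C1*exp(exp(-a))


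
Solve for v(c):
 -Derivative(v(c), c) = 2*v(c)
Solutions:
 v(c) = C1*exp(-2*c)


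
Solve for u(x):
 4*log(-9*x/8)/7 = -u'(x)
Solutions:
 u(x) = C1 - 4*x*log(-x)/7 + 4*x*(-2*log(3) + 1 + 3*log(2))/7


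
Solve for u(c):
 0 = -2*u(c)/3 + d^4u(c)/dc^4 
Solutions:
 u(c) = C1*exp(-2^(1/4)*3^(3/4)*c/3) + C2*exp(2^(1/4)*3^(3/4)*c/3) + C3*sin(2^(1/4)*3^(3/4)*c/3) + C4*cos(2^(1/4)*3^(3/4)*c/3)


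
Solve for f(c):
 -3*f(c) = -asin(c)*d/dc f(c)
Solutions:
 f(c) = C1*exp(3*Integral(1/asin(c), c))


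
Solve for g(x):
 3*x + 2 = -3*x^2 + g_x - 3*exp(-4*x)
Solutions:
 g(x) = C1 + x^3 + 3*x^2/2 + 2*x - 3*exp(-4*x)/4


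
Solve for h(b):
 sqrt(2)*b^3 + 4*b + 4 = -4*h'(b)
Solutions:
 h(b) = C1 - sqrt(2)*b^4/16 - b^2/2 - b


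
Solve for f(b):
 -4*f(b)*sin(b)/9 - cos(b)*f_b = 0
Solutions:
 f(b) = C1*cos(b)^(4/9)


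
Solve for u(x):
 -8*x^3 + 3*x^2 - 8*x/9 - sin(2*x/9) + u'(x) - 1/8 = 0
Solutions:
 u(x) = C1 + 2*x^4 - x^3 + 4*x^2/9 + x/8 - 9*cos(2*x/9)/2


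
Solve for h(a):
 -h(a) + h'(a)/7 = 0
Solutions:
 h(a) = C1*exp(7*a)


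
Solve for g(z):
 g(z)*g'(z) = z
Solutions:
 g(z) = -sqrt(C1 + z^2)
 g(z) = sqrt(C1 + z^2)


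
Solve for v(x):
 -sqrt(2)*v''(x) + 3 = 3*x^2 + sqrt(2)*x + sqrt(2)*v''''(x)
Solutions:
 v(x) = C1 + C2*x + C3*sin(x) + C4*cos(x) - sqrt(2)*x^4/8 - x^3/6 + 9*sqrt(2)*x^2/4


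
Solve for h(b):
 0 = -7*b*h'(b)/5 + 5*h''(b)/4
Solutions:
 h(b) = C1 + C2*erfi(sqrt(14)*b/5)


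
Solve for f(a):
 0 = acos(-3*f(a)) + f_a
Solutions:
 Integral(1/acos(-3*_y), (_y, f(a))) = C1 - a


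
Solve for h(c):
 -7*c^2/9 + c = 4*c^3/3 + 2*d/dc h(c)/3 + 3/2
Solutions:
 h(c) = C1 - c^4/2 - 7*c^3/18 + 3*c^2/4 - 9*c/4


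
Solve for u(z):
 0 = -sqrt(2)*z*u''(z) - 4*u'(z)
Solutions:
 u(z) = C1 + C2*z^(1 - 2*sqrt(2))


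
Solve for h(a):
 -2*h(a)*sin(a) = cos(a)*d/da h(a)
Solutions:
 h(a) = C1*cos(a)^2


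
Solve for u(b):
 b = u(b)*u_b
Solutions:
 u(b) = -sqrt(C1 + b^2)
 u(b) = sqrt(C1 + b^2)


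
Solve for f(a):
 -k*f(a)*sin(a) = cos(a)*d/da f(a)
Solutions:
 f(a) = C1*exp(k*log(cos(a)))


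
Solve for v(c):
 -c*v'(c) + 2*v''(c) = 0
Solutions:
 v(c) = C1 + C2*erfi(c/2)


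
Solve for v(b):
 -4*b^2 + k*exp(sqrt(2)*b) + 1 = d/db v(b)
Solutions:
 v(b) = C1 - 4*b^3/3 + b + sqrt(2)*k*exp(sqrt(2)*b)/2


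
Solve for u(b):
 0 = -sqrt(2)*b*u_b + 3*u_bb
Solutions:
 u(b) = C1 + C2*erfi(2^(3/4)*sqrt(3)*b/6)


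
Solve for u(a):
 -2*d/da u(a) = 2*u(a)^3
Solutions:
 u(a) = -sqrt(2)*sqrt(-1/(C1 - a))/2
 u(a) = sqrt(2)*sqrt(-1/(C1 - a))/2


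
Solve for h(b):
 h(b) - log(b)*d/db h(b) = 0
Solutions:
 h(b) = C1*exp(li(b))


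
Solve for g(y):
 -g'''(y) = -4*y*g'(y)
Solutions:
 g(y) = C1 + Integral(C2*airyai(2^(2/3)*y) + C3*airybi(2^(2/3)*y), y)


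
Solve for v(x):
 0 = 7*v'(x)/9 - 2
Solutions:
 v(x) = C1 + 18*x/7


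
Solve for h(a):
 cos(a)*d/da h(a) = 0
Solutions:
 h(a) = C1


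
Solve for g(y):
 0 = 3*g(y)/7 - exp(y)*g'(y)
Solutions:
 g(y) = C1*exp(-3*exp(-y)/7)


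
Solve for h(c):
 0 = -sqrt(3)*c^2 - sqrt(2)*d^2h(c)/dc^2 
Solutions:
 h(c) = C1 + C2*c - sqrt(6)*c^4/24


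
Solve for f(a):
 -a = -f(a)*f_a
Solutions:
 f(a) = -sqrt(C1 + a^2)
 f(a) = sqrt(C1 + a^2)


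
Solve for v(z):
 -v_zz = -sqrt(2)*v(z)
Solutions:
 v(z) = C1*exp(-2^(1/4)*z) + C2*exp(2^(1/4)*z)


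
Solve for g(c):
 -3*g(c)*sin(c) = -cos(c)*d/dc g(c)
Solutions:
 g(c) = C1/cos(c)^3


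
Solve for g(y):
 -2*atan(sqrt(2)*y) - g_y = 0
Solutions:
 g(y) = C1 - 2*y*atan(sqrt(2)*y) + sqrt(2)*log(2*y^2 + 1)/2


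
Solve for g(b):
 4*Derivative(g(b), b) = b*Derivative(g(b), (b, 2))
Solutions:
 g(b) = C1 + C2*b^5


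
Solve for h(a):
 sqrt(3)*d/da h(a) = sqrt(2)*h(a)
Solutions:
 h(a) = C1*exp(sqrt(6)*a/3)


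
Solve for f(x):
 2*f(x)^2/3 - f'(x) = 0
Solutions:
 f(x) = -3/(C1 + 2*x)


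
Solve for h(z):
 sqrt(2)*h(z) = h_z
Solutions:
 h(z) = C1*exp(sqrt(2)*z)


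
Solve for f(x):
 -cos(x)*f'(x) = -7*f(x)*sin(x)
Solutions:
 f(x) = C1/cos(x)^7


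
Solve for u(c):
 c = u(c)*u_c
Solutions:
 u(c) = -sqrt(C1 + c^2)
 u(c) = sqrt(C1 + c^2)


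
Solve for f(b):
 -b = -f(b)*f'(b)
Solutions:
 f(b) = -sqrt(C1 + b^2)
 f(b) = sqrt(C1 + b^2)


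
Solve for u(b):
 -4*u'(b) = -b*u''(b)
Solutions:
 u(b) = C1 + C2*b^5


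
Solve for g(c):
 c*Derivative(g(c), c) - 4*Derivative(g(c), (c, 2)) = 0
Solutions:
 g(c) = C1 + C2*erfi(sqrt(2)*c/4)


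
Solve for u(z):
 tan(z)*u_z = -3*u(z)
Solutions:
 u(z) = C1/sin(z)^3


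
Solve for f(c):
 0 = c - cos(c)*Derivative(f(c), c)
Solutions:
 f(c) = C1 + Integral(c/cos(c), c)


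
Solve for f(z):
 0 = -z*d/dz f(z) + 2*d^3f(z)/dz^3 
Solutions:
 f(z) = C1 + Integral(C2*airyai(2^(2/3)*z/2) + C3*airybi(2^(2/3)*z/2), z)


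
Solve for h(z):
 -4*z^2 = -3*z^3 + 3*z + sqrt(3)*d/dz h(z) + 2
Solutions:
 h(z) = C1 + sqrt(3)*z^4/4 - 4*sqrt(3)*z^3/9 - sqrt(3)*z^2/2 - 2*sqrt(3)*z/3


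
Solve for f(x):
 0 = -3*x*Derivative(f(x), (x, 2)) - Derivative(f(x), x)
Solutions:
 f(x) = C1 + C2*x^(2/3)


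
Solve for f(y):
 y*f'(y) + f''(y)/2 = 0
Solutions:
 f(y) = C1 + C2*erf(y)


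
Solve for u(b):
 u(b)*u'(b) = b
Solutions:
 u(b) = -sqrt(C1 + b^2)
 u(b) = sqrt(C1 + b^2)


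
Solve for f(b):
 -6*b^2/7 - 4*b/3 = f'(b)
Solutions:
 f(b) = C1 - 2*b^3/7 - 2*b^2/3


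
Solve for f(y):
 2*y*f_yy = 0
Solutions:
 f(y) = C1 + C2*y


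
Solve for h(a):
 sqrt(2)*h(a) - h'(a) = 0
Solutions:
 h(a) = C1*exp(sqrt(2)*a)


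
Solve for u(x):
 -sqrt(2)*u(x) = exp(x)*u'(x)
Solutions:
 u(x) = C1*exp(sqrt(2)*exp(-x))
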